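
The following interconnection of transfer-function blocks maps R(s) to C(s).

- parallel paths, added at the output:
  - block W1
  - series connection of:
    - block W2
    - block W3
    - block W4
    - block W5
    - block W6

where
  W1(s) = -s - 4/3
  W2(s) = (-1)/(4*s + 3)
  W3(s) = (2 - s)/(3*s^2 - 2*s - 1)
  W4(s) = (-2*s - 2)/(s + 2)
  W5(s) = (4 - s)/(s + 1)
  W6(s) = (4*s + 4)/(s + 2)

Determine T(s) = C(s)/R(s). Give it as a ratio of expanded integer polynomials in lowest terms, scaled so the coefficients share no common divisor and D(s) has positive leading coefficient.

First reduce the diagram to T(s).

(1) series reduction of W2, W3, W4, W5, W6, giving (8*s^3 - 40*s^2 + 16*s + 64)/(12*s^5 + 49*s^4 + 42*s^3 - 39*s^2 - 52*s - 12)
(2) add W1, (W2*W3*W4*W5*W6) (parallel), giving the overall T(s)

Answer: (-36*s^6 - 195*s^5 - 322*s^4 - 27*s^3 + 192*s^2 + 292*s + 240)/(36*s^5 + 147*s^4 + 126*s^3 - 117*s^2 - 156*s - 36)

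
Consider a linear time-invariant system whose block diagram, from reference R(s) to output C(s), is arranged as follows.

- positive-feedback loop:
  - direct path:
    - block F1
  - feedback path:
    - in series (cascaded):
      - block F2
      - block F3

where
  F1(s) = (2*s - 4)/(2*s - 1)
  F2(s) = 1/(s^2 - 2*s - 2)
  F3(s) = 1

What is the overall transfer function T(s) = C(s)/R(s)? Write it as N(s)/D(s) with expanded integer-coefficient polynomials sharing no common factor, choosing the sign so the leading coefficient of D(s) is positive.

(1) reduce the series chain F2, F3 = 1/(s^2 - 2*s - 2)
(2) close the feedback loop around F1, (F2*F3), which is the overall transfer function T(s) = C(s)/R(s) in lowest terms

Hence the answer: (2*s^3 - 8*s^2 + 4*s + 8)/(2*s^3 - 5*s^2 - 4*s + 6)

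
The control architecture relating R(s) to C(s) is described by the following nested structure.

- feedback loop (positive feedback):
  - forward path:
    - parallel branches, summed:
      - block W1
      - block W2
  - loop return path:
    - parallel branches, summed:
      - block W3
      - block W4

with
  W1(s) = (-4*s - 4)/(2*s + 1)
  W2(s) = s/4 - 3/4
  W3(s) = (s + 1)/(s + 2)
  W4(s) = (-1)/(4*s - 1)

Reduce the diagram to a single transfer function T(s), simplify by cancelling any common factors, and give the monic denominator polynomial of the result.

First reduce the diagram to T(s).

[1] combine W1, W2 in parallel = (2*s^2 - 21*s - 19)/(8*s + 4)
[2] sum the parallel branches W3, W4 = (4*s^2 + 2*s - 3)/(4*s^2 + 7*s - 2)
[3] feedback reduction of (W1+W2), (W3+W4) = (-8*s^4 + 70*s^3 + 227*s^2 + 91*s - 38)/(8*s^4 - 112*s^3 - 196*s^2 + 13*s + 65)
That last expression is T(s), already simplified. Scaling its denominator by 1/8 (the reciprocal of the leading coefficient) yields the monic denominator.

Answer: s^4 - 14*s^3 - 49*s^2/2 + 13*s/8 + 65/8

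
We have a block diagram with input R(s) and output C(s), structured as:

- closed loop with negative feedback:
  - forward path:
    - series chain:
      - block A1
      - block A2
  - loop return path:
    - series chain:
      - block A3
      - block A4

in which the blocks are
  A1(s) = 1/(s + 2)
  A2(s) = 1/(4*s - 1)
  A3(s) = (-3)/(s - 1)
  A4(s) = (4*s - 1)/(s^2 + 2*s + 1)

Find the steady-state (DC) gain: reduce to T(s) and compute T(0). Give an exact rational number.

[1] cascade A1, A2; result 1/(4*s^2 + 7*s - 2)
[2] series reduction of A3, A4; result (3 - 12*s)/(s^3 + s^2 - s - 1)
[3] reduce the feedback loop with forward (A1*A2) and return (A3*A4); result (s^3 + s^2 - s - 1)/(4*s^5 + 11*s^4 + s^3 - 13*s^2 - 17*s + 5)
DC gain: substitute s = 0 into T(s) from step 3: T(0) = -1/5.

Final answer: -1/5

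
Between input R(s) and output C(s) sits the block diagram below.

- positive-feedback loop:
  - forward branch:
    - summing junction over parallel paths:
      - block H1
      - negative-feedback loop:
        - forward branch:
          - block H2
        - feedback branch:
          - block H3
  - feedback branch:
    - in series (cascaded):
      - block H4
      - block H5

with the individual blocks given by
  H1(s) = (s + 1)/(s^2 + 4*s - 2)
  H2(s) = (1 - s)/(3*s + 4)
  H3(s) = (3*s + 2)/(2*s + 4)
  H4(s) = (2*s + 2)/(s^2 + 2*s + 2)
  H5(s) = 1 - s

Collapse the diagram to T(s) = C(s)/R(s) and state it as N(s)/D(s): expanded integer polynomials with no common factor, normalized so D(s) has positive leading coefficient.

Step 1: apply the feedback formula to H2, H3: (-2*s^2 - 2*s + 4)/(3*s^2 + 21*s + 18)
Step 2: combine H1, [H2/(1+H2*H3)] in parallel: (-2*s^4 - 7*s^3 + 24*s^2 + 59*s + 10)/(3*s^4 + 33*s^3 + 96*s^2 + 30*s - 36)
Step 3: cascade H4, H5: (2 - 2*s^2)/(s^2 + 2*s + 2)
Step 4: feedback reduction of (H1+[H2/(1+H2*H3)]), (H4*H5), which is the overall transfer function T(s) = C(s)/R(s) in lowest terms

Hence the answer: (2*s^6 + 11*s^5 - 6*s^4 - 93*s^3 - 176*s^2 - 138*s - 20)/(s^6 - 25*s^5 - 220*s^4 - 420*s^3 - 188*s^2 + 130*s + 92)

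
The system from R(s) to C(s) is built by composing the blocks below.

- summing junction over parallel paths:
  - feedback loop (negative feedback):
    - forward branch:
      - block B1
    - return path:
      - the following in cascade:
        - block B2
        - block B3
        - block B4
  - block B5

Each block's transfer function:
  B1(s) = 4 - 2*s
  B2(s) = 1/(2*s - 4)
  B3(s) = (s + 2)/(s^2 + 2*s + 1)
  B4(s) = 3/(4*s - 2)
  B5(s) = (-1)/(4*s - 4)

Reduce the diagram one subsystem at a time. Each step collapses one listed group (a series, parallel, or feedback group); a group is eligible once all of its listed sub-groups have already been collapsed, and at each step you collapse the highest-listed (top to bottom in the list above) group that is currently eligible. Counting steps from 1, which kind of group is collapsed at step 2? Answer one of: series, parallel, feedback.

1. multiply B2, B3, B4 (series)
2. reduce the feedback loop with forward B1 and return (B2*B3*B4)
3. combine [B1/(1+B1*(B2*B3*B4))], B5 in parallel
Step 2 collapses a feedback group.

Hence the answer: feedback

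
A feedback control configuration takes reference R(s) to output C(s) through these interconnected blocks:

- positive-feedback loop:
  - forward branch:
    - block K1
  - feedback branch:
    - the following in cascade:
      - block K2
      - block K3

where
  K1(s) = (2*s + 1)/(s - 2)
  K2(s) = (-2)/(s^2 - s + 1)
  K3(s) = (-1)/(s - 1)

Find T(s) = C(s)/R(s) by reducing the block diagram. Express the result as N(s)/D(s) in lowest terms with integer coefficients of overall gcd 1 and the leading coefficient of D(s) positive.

Step 1 - series reduction of K2, K3 = 2/(s^3 - 2*s^2 + 2*s - 1)
Step 2 - close the feedback loop around K1, (K2*K3), giving the overall T(s)

Answer: (2*s^4 - 3*s^3 + 2*s^2 - 1)/(s^4 - 4*s^3 + 6*s^2 - 9*s)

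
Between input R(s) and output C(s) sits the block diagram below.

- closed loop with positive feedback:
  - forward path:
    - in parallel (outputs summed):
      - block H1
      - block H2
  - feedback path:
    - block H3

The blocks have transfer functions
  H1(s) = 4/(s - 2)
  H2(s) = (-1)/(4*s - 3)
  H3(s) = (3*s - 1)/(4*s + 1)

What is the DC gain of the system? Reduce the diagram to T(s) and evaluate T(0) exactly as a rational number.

[1] parallel reduction of H1, H2 -> (15*s - 10)/(4*s^2 - 11*s + 6)
[2] collapse the loop ((H1+H2) forward, H3 return) -> (60*s^2 - 25*s - 10)/(16*s^3 - 85*s^2 + 58*s - 4)
Step 2 gives the overall T(s). Then T(0) = -10/(-4) = 5/2.

Hence the answer: 5/2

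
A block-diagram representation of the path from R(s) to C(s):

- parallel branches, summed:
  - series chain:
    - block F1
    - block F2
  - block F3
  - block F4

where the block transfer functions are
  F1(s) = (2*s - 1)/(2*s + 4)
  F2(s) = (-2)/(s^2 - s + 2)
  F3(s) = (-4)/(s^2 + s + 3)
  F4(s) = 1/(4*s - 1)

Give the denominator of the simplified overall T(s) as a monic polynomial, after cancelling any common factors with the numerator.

Step 1: combine F1, F2 in series -> (1 - 2*s)/(s^3 + s^2 + 4)
Step 2: parallel reduction of (F1*F2), F3, F4 -> (s^5 - 22*s^4 - 10*s^3 - 8*s^2 - 43*s + 25)/(4*s^6 + 7*s^5 + 14*s^4 + 24*s^3 + 9*s^2 + 44*s - 12)
T(s) is the step-2 result (common factors already cancelled). Leading coefficient of the denominator: 4. Divide through by 4 for the monic polynomial.

Final answer: s^6 + 7*s^5/4 + 7*s^4/2 + 6*s^3 + 9*s^2/4 + 11*s - 3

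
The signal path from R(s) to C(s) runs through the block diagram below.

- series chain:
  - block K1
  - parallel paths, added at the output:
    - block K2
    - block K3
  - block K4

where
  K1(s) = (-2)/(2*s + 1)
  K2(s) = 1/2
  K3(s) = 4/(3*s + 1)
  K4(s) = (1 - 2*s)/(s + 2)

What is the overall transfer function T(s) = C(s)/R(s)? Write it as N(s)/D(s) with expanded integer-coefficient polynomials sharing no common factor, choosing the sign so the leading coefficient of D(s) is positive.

Step 1 - combine K2, K3 in parallel: (3*s + 9)/(6*s + 2)
Step 2 - reduce the series chain K1, (K2+K3), K4 - this is the overall T(s), already in the required normalized form

Answer: (6*s^2 + 15*s - 9)/(6*s^3 + 17*s^2 + 11*s + 2)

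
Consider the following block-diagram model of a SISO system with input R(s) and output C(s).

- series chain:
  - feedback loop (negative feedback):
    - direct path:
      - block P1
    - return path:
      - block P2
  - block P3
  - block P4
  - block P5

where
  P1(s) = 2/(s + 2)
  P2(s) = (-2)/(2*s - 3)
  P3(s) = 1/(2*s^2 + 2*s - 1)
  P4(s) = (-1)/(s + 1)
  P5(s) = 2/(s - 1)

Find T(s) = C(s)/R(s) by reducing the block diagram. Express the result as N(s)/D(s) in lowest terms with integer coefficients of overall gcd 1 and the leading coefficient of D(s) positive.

Step 1 - apply the feedback formula to P1, P2 = (4*s - 6)/(2*s^2 + s - 10)
Step 2 - multiply [P1/(1+P1*P2)], P3, P4, P5 (series): this yields T(s), and no further normalization is needed

Final answer: (12 - 8*s)/(4*s^6 + 6*s^5 - 24*s^4 - 27*s^3 + 30*s^2 + 21*s - 10)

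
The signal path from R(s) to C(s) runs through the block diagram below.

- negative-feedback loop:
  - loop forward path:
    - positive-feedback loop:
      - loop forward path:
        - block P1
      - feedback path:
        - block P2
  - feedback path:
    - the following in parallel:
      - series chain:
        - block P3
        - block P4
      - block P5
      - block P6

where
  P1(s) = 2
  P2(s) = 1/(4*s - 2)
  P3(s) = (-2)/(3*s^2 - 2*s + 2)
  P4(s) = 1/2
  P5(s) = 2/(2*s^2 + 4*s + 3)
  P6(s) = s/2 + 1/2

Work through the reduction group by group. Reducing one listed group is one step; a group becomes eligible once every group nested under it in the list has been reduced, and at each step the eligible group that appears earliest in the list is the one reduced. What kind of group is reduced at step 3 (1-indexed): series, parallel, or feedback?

The answer is parallel.

Reasoning:
1. collapse the loop (P1 forward, P2 return)
2. cascade P3, P4
3. combine (P3*P4), P5, P6 in parallel
4. reduce the feedback loop with forward [P1/(1-P1*P2)] and return ((P3*P4)+P5+P6)
At step 3 the group reduced is parallel.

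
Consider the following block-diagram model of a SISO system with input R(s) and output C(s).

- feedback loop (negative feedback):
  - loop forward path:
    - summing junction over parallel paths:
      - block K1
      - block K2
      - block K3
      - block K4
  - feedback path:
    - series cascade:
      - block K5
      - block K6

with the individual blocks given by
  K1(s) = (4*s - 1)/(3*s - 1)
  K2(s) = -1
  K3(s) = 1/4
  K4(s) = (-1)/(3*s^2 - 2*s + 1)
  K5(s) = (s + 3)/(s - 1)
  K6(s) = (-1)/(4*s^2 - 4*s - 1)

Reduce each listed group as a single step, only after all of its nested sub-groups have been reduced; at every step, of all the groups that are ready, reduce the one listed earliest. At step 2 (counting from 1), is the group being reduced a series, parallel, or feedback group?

[1] combine K1, K2, K3, K4 in parallel
[2] multiply K5, K6 (series)
[3] collapse the loop ((K1+K2+K3+K4) forward, (K5*K6) return)
The group at step 2 is a series group.

Answer: series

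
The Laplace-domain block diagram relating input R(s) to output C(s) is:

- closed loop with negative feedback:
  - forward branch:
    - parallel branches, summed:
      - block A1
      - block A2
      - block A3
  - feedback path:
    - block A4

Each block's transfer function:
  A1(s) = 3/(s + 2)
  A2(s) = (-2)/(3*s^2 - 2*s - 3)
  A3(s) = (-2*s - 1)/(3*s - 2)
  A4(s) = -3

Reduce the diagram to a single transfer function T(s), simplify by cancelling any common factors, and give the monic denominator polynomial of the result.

(1) reduce the parallel group A1, A2, A3 = (-6*s^4 + 16*s^3 - 32*s^2 - 4*s + 32)/(9*s^4 + 6*s^3 - 29*s^2 - 4*s + 12)
(2) reduce the feedback loop with forward (A1+A2+A3) and return A4 = (-6*s^4 + 16*s^3 - 32*s^2 - 4*s + 32)/(27*s^4 - 42*s^3 + 67*s^2 + 8*s - 84)
T(s) is the step-2 result (common factors already cancelled). Leading coefficient of the denominator: 27. Divide through by 27 for the monic polynomial.

Hence the answer: s^4 - 14*s^3/9 + 67*s^2/27 + 8*s/27 - 28/9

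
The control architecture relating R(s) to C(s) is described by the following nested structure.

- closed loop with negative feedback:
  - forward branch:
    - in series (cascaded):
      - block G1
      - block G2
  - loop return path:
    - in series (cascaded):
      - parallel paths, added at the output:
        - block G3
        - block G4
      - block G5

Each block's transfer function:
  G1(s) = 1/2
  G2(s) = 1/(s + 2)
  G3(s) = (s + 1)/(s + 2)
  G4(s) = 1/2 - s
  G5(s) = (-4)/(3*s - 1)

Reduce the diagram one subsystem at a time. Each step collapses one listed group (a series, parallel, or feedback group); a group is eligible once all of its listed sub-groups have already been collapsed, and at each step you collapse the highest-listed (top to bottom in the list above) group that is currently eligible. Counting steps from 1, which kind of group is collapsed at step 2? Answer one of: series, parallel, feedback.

Step 1: series reduction of G1, G2
Step 2: sum the parallel branches G3, G4
Step 3: multiply (G3+G4), G5 (series)
Step 4: collapse the loop ((G1*G2) forward, ((G3+G4)*G5) return)
At step 2 the group reduced is parallel.

Answer: parallel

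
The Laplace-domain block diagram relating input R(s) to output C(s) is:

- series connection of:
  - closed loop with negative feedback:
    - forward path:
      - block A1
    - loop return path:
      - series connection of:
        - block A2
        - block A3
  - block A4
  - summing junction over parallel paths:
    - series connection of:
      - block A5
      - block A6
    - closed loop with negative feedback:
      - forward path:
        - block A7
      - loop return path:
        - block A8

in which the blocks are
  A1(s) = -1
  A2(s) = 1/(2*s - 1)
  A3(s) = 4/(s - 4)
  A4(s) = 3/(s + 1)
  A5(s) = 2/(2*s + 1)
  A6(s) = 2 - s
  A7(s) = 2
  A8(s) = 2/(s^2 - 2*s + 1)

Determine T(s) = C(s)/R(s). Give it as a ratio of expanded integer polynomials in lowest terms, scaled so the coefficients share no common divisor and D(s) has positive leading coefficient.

Answer: (-12*s^5 + 42*s^4 + 138*s^3 - 642*s^2 + 810*s - 264)/(4*s^6 - 20*s^5 + 19*s^4 - 19*s^3 - 107*s^2 - 45*s)

Working:
Step 1: cascade A2, A3: 4/(2*s^2 - 9*s + 4)
Step 2: reduce the feedback loop with forward A1 and return (A2*A3): (-2*s^2 + 9*s - 4)/(2*s^2 - 9*s)
Step 3: series reduction of A5, A6: (4 - 2*s)/(2*s + 1)
Step 4: reduce the feedback loop with forward A7 and return A8: (2*s^2 - 4*s + 2)/(s^2 - 2*s + 5)
Step 5: parallel reduction of (A5*A6), [A7/(1+A7*A8)]: (2*s^3 + 2*s^2 - 18*s + 22)/(2*s^3 - 3*s^2 + 8*s + 5)
Step 6: reduce the series chain [A1/(1+A1*(A2*A3))], A4, ((A5*A6)+[A7/(1+A7*A8)]), which is the overall transfer function T(s) = C(s)/R(s) in lowest terms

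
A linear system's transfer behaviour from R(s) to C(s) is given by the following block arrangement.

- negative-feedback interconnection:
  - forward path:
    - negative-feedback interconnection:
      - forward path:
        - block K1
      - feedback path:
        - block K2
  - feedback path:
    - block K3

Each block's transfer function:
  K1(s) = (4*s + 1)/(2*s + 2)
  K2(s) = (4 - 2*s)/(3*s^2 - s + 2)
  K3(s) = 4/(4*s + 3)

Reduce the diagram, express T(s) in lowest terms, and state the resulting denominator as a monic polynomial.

Step 1 - reduce the feedback loop with forward K1 and return K2 -> (12*s^3 - s^2 + 7*s + 2)/(6*s^3 - 4*s^2 + 16*s + 8)
Step 2 - close the feedback loop around [K1/(1+K1*K2)], K3 -> (48*s^4 + 32*s^3 + 25*s^2 + 29*s + 6)/(24*s^4 + 50*s^3 + 48*s^2 + 108*s + 32)
That last expression is T(s), already simplified. Scaling its denominator by 1/24 (the reciprocal of the leading coefficient) yields the monic denominator.

Hence the answer: s^4 + 25*s^3/12 + 2*s^2 + 9*s/2 + 4/3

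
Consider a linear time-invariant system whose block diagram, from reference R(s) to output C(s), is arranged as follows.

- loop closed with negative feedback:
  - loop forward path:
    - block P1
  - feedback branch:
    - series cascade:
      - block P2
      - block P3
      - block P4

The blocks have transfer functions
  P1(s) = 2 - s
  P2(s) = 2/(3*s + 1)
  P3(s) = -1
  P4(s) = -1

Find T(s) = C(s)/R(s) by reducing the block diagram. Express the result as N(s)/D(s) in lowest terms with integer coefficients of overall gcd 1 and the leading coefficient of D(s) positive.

Reducing step by step:

Step 1 - multiply P2, P3, P4 (series), giving 2/(3*s + 1)
Step 2 - close the feedback loop around P1, (P2*P3*P4): this yields T(s), and no further normalization is needed

Answer: (-3*s^2 + 5*s + 2)/(s + 5)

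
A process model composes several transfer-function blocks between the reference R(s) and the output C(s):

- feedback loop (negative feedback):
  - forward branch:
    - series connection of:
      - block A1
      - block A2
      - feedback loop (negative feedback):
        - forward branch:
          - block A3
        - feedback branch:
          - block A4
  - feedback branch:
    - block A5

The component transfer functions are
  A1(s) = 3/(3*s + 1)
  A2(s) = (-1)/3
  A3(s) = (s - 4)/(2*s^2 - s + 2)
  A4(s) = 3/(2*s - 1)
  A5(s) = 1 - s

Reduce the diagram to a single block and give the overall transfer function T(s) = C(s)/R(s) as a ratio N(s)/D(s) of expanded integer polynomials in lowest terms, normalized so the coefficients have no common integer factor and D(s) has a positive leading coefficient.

Answer: (-2*s^2 + 9*s - 4)/(12*s^4 - 6*s^3 + 9*s^2 - 21*s - 18)

Working:
Step 1: close the feedback loop around A3, A4 gives (2*s^2 - 9*s + 4)/(4*s^3 - 4*s^2 + 8*s - 14)
Step 2: combine A1, A2, [A3/(1+A3*A4)] in series gives (-2*s^2 + 9*s - 4)/(12*s^4 - 8*s^3 + 20*s^2 - 34*s - 14)
Step 3: close the feedback loop around (A1*A2*[A3/(1+A3*A4)]), A5 - this is the overall T(s), already in the required normalized form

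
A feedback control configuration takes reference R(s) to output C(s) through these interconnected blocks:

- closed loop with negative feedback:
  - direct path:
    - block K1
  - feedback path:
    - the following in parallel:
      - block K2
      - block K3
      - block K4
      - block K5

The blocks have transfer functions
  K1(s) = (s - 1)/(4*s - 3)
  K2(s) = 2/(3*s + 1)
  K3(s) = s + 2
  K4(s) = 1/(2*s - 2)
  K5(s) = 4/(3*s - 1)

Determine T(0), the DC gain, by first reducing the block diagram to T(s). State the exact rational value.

Step 1. reduce the parallel group K2, K3, K4, K5 gives (18*s^4 + 18*s^3 + 7*s^2 - 34*s - 1)/(18*s^3 - 18*s^2 - 2*s + 2)
Step 2. apply the feedback formula to K1, (K2+K3+K4+K5) gives (18*s^3 - 18*s^2 - 2*s + 2)/(18*s^4 + 90*s^3 - 47*s^2 - 42*s + 5)
Step 2 gives the overall T(s). Then T(0) = 2/5.

Answer: 2/5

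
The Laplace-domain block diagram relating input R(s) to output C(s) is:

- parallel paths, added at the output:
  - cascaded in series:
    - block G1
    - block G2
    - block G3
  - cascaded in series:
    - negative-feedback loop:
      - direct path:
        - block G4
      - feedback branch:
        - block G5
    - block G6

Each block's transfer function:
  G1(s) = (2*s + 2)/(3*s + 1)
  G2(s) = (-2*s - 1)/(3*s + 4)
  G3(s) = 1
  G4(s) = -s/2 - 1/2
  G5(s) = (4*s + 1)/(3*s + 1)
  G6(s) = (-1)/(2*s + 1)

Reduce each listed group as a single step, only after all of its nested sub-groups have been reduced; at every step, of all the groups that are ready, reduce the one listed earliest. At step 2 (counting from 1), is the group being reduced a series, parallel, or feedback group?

The answer is feedback.

Reasoning:
[1] cascade G1, G2, G3
[2] apply the feedback formula to G4, G5
[3] series reduction of [G4/(1+G4*G5)], G6
[4] add (G1*G2*G3), ([G4/(1+G4*G5)]*G6) (parallel)
So the answer for step 2 is feedback.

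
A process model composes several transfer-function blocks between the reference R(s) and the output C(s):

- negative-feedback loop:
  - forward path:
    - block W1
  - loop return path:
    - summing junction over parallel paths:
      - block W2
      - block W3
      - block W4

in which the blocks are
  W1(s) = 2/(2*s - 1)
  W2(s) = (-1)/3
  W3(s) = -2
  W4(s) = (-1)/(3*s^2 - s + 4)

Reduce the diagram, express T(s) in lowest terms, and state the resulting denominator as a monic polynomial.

First reduce the diagram to T(s).

Step 1. combine W2, W3, W4 in parallel; result (-21*s^2 + 7*s - 31)/(9*s^2 - 3*s + 12)
Step 2. apply the feedback formula to W1, (W2+W3+W4); result (18*s^2 - 6*s + 24)/(18*s^3 - 57*s^2 + 41*s - 74)
T(s) is the step-2 result (common factors already cancelled). Leading coefficient of the denominator: 18. Divide through by 18 for the monic polynomial.

Answer: s^3 - 19*s^2/6 + 41*s/18 - 37/9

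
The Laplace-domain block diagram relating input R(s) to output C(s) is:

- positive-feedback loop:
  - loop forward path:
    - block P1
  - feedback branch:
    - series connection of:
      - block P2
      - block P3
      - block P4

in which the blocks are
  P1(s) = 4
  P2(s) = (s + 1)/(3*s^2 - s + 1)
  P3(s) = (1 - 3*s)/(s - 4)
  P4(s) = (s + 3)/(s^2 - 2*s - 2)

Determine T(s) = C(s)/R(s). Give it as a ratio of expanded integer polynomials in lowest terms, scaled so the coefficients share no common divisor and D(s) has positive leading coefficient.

Step 1 - series reduction of P2, P3, P4, giving (-3*s^3 - 11*s^2 - 5*s + 3)/(3*s^5 - 19*s^4 + 25*s^3 + 12*s^2 - 2*s + 8)
Step 2 - feedback reduction of P1, (P2*P3*P4): this yields T(s), and no further normalization is needed

Hence the answer: (12*s^5 - 76*s^4 + 100*s^3 + 48*s^2 - 8*s + 32)/(3*s^5 - 19*s^4 + 37*s^3 + 56*s^2 + 18*s - 4)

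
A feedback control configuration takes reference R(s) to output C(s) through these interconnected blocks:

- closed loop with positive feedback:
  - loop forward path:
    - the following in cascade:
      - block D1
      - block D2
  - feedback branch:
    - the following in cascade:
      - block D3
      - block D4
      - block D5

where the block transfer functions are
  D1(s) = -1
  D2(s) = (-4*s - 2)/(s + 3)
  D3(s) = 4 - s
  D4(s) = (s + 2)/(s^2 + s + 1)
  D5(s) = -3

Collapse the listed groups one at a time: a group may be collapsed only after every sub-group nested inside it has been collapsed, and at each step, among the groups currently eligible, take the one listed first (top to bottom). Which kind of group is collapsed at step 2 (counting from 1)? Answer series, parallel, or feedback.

(1) multiply D1, D2 (series)
(2) reduce the series chain D3, D4, D5
(3) feedback reduction of (D1*D2), (D3*D4*D5)
Step 2 collapses a series group.

Therefore the answer is series.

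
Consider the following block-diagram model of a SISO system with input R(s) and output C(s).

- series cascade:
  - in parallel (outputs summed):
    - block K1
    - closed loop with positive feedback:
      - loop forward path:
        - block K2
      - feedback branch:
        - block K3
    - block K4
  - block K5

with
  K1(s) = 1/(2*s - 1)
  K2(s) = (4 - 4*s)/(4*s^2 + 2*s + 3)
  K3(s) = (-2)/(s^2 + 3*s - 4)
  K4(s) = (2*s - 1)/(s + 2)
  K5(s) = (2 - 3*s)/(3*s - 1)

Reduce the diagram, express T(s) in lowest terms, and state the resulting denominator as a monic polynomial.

Reducing step by step:

Step 1. apply the feedback formula to K2, K3 = (-4*s^2 - 12*s + 16)/(4*s^3 + 18*s^2 + 11*s + 4)
Step 2. reduce the parallel group K1, [K2/(1-K2*K3)], K4 = (16*s^5 + 52*s^4 - 34*s^3 + 41*s^2 + 93*s - 20)/(8*s^5 + 48*s^4 + 68*s^3 + 5*s^2 - 10*s - 8)
Step 3. cascade (K1+[K2/(1-K2*K3)]+K4), K5 = (-48*s^6 - 124*s^5 + 206*s^4 - 191*s^3 - 197*s^2 + 246*s - 40)/(24*s^6 + 136*s^5 + 156*s^4 - 53*s^3 - 35*s^2 - 14*s + 8)
Step 3 gives the fully reduced T(s), with no common factor left to cancel. The denominator's leading coefficient is 24, so divide each of its coefficients by 24 to get the monic form.

Answer: s^6 + 17*s^5/3 + 13*s^4/2 - 53*s^3/24 - 35*s^2/24 - 7*s/12 + 1/3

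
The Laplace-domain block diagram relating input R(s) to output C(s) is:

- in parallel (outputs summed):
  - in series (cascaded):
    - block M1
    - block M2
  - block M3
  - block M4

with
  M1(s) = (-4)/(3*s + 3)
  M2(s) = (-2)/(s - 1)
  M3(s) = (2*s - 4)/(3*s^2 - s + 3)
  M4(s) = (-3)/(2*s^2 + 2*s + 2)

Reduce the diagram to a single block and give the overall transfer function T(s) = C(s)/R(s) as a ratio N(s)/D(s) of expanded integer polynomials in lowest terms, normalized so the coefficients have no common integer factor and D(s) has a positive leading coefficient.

(1) combine M1, M2 in series gives 8/(3*s^2 - 3)
(2) add (M1*M2), M3, M4 (parallel); the result is T(s) itself (integer coefficients, no common factor, positive leading denominator coefficient)

Therefore the answer is (12*s^5 + 9*s^4 + 17*s^3 + 68*s^2 + 35*s + 99)/(18*s^6 + 12*s^5 + 12*s^4 - 12*s^2 - 12*s - 18).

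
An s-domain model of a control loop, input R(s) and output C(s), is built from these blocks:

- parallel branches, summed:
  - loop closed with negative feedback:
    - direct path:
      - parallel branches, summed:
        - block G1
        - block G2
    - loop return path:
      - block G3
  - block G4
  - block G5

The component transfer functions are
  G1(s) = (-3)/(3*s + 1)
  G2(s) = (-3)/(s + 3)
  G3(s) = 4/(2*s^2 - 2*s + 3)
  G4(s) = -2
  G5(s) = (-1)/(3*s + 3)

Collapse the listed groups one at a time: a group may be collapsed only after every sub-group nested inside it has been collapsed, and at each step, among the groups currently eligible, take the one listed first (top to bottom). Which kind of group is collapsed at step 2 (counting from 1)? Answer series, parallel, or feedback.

The answer is feedback.

Reasoning:
Step 1. sum the parallel branches G1, G2
Step 2. reduce the feedback loop with forward (G1+G2) and return G3
Step 3. combine [(G1+G2)/(1+(G1+G2)*G3)], G4, G5 in parallel
Step 2: feedback.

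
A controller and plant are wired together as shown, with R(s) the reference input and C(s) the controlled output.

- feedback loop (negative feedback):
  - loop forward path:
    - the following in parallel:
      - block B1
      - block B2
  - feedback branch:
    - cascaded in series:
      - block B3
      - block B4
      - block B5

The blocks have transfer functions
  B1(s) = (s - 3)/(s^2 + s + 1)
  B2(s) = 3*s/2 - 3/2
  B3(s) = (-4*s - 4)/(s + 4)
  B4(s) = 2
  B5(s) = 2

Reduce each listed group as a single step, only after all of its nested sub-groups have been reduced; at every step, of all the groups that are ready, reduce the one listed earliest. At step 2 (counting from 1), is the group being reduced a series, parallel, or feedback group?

[1] parallel reduction of B1, B2
[2] multiply B3, B4, B5 (series)
[3] apply the feedback formula to (B1+B2), (B3*B4*B5)
So the answer for step 2 is series.

Therefore the answer is series.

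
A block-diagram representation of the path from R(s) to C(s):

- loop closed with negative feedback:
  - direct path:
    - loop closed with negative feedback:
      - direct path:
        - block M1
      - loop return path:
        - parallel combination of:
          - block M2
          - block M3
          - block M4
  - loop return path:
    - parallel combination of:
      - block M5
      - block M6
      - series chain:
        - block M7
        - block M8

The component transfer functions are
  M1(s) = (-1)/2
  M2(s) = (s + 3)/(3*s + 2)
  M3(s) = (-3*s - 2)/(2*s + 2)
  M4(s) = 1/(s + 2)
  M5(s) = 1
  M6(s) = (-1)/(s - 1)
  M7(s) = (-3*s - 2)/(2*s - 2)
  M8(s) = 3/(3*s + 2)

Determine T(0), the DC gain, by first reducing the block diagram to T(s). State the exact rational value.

(1) reduce the parallel group M2, M3, M4 -> (-7*s^3 - 12*s^2 + 4*s + 8)/(6*s^3 + 22*s^2 + 24*s + 8)
(2) apply the feedback formula to M1, (M2+M3+M4) -> (-6*s^3 - 22*s^2 - 24*s - 8)/(19*s^3 + 56*s^2 + 44*s + 8)
(3) multiply M7, M8 (series) -> (-3)/(2*s - 2)
(4) reduce the parallel group M5, M6, (M7*M8) -> (2*s - 7)/(2*s - 2)
(5) collapse the loop ([M1/(1+M1*(M2+M3+M4))] forward, (M5+M6+(M7*M8)) return) -> (-6*s^4 - 16*s^3 - 2*s^2 + 16*s + 8)/(13*s^4 + 36*s^3 + 41*s^2 + 40*s + 20)
That last expression is T(s); at s = 0 only the constant terms survive, so T(0) = 8/20 = 2/5.

Final answer: 2/5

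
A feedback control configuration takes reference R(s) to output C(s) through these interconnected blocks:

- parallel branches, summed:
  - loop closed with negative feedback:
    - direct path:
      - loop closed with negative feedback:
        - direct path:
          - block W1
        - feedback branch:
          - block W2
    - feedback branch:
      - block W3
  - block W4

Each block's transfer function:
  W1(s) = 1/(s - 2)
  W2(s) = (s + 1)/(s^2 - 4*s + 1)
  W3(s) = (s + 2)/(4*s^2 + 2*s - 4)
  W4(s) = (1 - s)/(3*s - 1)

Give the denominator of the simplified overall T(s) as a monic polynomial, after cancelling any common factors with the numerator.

Answer: s^6 - 35*s^5/6 + 97*s^4/12 + 89*s^3/12 - 185*s^2/12 + 67*s/12 - 1/2

Working:
Step 1 - apply the feedback formula to W1, W2: (s^2 - 4*s + 1)/(s^3 - 6*s^2 + 10*s - 1)
Step 2 - feedback reduction of [W1/(1+W1*W2)], W3: (4*s^4 - 14*s^3 - 8*s^2 + 18*s - 4)/(4*s^5 - 22*s^4 + 25*s^3 + 38*s^2 - 49*s + 6)
Step 3 - parallel reduction of [[W1/(1+W1*W2)]/(1+[W1/(1+W1*W2)]*W3)], W4: (-4*s^6 + 38*s^5 - 93*s^4 - 23*s^3 + 149*s^2 - 85*s + 10)/(12*s^6 - 70*s^5 + 97*s^4 + 89*s^3 - 185*s^2 + 67*s - 6)
Step 3 gives the fully reduced T(s), with no common factor left to cancel. The denominator's leading coefficient is 12, so divide each of its coefficients by 12 to get the monic form.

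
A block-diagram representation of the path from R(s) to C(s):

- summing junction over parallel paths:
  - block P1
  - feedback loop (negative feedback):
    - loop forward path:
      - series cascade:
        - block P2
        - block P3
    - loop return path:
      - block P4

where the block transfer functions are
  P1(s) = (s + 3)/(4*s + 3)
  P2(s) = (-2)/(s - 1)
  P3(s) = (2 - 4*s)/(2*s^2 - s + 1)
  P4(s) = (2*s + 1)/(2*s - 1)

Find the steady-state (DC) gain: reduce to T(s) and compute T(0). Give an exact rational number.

Step 1. series reduction of P2, P3 = (8*s - 4)/(2*s^3 - 3*s^2 + 2*s - 1)
Step 2. feedback reduction of (P2*P3), P4 = (8*s - 4)/(2*s^3 - 3*s^2 + 10*s + 3)
Step 3. parallel reduction of P1, [(P2*P3)/(1+(P2*P3)*P4)] = (2*s^4 + 3*s^3 + 33*s^2 + 41*s - 3)/(8*s^4 - 6*s^3 + 31*s^2 + 42*s + 9)
The step-3 result is T(s). Setting s = 0: T(0) = -3/9 = -1/3.

Final answer: -1/3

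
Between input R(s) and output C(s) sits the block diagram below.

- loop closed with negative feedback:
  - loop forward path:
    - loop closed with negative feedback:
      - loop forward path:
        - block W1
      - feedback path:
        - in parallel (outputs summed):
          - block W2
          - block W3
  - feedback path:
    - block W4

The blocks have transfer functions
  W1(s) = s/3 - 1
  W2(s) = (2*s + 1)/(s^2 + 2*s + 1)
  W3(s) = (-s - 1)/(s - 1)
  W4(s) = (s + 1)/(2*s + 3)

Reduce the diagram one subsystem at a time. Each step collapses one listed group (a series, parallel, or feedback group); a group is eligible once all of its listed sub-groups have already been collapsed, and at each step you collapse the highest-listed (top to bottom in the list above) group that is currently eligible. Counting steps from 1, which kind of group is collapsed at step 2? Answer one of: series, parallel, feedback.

[1] sum the parallel branches W2, W3
[2] close the feedback loop around W1, (W2+W3)
[3] feedback reduction of [W1/(1+W1*(W2+W3))], W4
Step 2: feedback.

Hence the answer: feedback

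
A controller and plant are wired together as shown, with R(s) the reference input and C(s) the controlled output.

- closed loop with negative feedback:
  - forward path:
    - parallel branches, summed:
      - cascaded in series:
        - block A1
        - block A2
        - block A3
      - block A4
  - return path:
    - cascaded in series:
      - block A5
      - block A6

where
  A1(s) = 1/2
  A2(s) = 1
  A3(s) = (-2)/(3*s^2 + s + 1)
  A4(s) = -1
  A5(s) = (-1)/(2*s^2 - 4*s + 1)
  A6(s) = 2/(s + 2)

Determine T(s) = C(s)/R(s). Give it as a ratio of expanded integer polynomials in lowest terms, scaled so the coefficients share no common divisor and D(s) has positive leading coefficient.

The answer is (-6*s^5 - 2*s^4 + 17*s^3 + s^2 + 12*s - 4)/(6*s^5 + 2*s^4 - 19*s^3 + 5*s^2 - 3*s + 6).

Reasoning:
[1] cascade A1, A2, A3 gives (-1)/(3*s^2 + s + 1)
[2] parallel reduction of (A1*A2*A3), A4 gives (-3*s^2 - s - 2)/(3*s^2 + s + 1)
[3] multiply A5, A6 (series) gives (-2)/(2*s^3 - 7*s + 2)
[4] collapse the loop (((A1*A2*A3)+A4) forward, (A5*A6) return), which is the overall transfer function T(s) = C(s)/R(s) in lowest terms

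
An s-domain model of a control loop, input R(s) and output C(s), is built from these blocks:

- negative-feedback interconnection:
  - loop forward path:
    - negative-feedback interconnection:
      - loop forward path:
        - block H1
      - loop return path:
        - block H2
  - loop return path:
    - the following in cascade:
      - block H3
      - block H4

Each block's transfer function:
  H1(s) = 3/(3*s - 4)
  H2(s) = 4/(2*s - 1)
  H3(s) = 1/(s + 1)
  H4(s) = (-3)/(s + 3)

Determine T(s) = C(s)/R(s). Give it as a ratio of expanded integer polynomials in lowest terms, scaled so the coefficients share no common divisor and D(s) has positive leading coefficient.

First reduce the diagram to T(s).

Step 1 - reduce the feedback loop with forward H1 and return H2; result (6*s - 3)/(6*s^2 - 11*s + 16)
Step 2 - cascade H3, H4; result (-3)/(s^2 + 4*s + 3)
Step 3 - apply the feedback formula to [H1/(1+H1*H2)], (H3*H4) - this is the overall T(s), already in the required normalized form

Answer: (6*s^3 + 21*s^2 + 6*s - 9)/(6*s^4 + 13*s^3 - 10*s^2 + 13*s + 57)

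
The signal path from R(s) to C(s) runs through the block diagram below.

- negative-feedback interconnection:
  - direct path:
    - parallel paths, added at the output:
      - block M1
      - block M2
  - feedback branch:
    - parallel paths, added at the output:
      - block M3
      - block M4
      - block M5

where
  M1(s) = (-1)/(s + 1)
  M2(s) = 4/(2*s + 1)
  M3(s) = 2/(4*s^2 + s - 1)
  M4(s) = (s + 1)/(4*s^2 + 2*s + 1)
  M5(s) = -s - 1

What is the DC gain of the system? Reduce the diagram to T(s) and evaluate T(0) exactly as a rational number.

1. combine M1, M2 in parallel, giving (2*s + 3)/(2*s^2 + 3*s + 1)
2. add M3, M4, M5 (parallel), giving (-16*s^5 - 28*s^4 - 10*s^3 + 12*s^2 + 6*s + 2)/(16*s^4 + 12*s^3 + 2*s^2 - s - 1)
3. close the feedback loop around (M1+M2), (M3+M4+M5), giving (-32*s^5 - 72*s^4 - 40*s^3 - 4*s^2 + 5*s + 3)/(32*s^5 + 48*s^4 - 10*s^3 - 45*s^2 - 18*s - 5)
That last expression is T(s); at s = 0 only the constant terms survive, so T(0) = 3/(-5) = -3/5.

Answer: -3/5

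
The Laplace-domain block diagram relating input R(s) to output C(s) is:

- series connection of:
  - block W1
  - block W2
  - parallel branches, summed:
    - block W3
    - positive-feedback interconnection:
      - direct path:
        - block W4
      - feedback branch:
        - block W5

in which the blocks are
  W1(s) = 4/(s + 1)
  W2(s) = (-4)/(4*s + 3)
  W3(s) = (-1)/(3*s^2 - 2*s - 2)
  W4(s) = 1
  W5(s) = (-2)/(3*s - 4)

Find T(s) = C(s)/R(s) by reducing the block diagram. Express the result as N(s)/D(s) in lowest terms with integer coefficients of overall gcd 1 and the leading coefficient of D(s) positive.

Answer: (-144*s^3 + 288*s^2 + 16*s - 160)/(36*s^5 + 15*s^4 - 65*s^3 - 34*s^2 + 22*s + 12)

Working:
Step 1 - apply the feedback formula to W4, W5 -> (3*s - 4)/(3*s - 2)
Step 2 - add W3, [W4/(1-W4*W5)] (parallel) -> (9*s^3 - 18*s^2 - s + 10)/(9*s^3 - 12*s^2 - 2*s + 4)
Step 3 - cascade W1, W2, (W3+[W4/(1-W4*W5)]) - this is the overall T(s), already in the required normalized form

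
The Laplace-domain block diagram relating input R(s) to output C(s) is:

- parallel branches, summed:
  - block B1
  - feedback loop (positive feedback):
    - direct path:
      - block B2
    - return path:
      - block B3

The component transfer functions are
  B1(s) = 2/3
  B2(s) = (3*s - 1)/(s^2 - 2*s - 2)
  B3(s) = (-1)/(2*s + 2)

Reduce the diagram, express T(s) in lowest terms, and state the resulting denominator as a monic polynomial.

Answer: s^3 - s^2 - 5*s/2 - 5/2

Working:
(1) close the feedback loop around B2, B3 = (6*s^2 + 4*s - 2)/(2*s^3 - 2*s^2 - 5*s - 5)
(2) combine B1, [B2/(1-B2*B3)] in parallel = (4*s^3 + 14*s^2 + 2*s - 16)/(6*s^3 - 6*s^2 - 15*s - 15)
Step 2 gives the fully reduced T(s), with no common factor left to cancel. The denominator's leading coefficient is 6, so divide each of its coefficients by 6 to get the monic form.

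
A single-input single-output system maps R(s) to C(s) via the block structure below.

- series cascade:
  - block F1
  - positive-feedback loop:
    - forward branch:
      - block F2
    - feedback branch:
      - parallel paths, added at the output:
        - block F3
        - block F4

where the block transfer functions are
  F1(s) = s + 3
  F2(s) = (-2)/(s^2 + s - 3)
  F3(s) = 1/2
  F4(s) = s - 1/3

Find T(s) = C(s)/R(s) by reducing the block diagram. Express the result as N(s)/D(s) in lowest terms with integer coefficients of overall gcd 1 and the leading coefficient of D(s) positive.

[1] combine F3, F4 in parallel gives s + 1/6
[2] apply the feedback formula to F2, (F3+F4) gives (-6)/(3*s^2 + 9*s - 8)
[3] series reduction of F1, [F2/(1-F2*(F3+F4))], giving the overall T(s)

Final answer: (-6*s - 18)/(3*s^2 + 9*s - 8)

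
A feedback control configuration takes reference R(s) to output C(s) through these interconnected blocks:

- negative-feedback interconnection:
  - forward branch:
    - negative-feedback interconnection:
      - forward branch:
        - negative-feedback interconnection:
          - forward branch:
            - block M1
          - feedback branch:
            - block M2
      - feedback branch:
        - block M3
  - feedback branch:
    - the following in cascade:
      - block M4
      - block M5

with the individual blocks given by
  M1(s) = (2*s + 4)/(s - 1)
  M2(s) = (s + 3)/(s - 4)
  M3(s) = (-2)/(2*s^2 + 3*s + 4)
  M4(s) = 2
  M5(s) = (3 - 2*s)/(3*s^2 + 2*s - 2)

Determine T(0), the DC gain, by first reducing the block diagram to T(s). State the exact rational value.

Step 1: feedback reduction of M1, M2 = (2*s^2 - 4*s - 16)/(3*s^2 + 5*s + 16)
Step 2: collapse the loop ([M1/(1+M1*M2)] forward, M3 return) = (4*s^4 - 2*s^3 - 36*s^2 - 64*s - 64)/(6*s^4 + 19*s^3 + 55*s^2 + 76*s + 96)
Step 3: series reduction of M4, M5 = (6 - 4*s)/(3*s^2 + 2*s - 2)
Step 4: collapse the loop ([[M1/(1+M1*M2)]/(1+[M1/(1+M1*M2)]*M3)] forward, (M4*M5) return) = (12*s^6 + 2*s^5 - 120*s^4 - 260*s^3 - 248*s^2 + 128)/(18*s^6 + 53*s^5 + 223*s^4 + 432*s^3 + 370*s^2 - 88*s - 576)
Step 4 gives the overall T(s). Then T(0) = 128/(-576) = -2/9.

Answer: -2/9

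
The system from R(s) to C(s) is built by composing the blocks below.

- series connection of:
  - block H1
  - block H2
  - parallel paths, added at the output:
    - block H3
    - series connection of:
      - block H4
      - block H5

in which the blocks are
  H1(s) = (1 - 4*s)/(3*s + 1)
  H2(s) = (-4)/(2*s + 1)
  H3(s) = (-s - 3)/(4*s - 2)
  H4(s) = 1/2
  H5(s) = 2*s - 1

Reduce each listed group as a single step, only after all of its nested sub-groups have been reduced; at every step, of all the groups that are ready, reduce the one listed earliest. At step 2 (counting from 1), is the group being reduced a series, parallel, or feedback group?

Step 1: series reduction of H4, H5
Step 2: combine H3, (H4*H5) in parallel
Step 3: combine H1, H2, (H3+(H4*H5)) in series
The group at step 2 is a parallel group.

Final answer: parallel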